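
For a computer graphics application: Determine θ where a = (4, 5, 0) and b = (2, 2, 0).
a·b = 18, |a|² = 41, |b|² = 8
cos θ = 18/√328 ≈ 0.9939
θ ≈ 6.34°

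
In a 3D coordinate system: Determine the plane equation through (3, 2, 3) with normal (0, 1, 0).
d = n·P = (0)(3) + (1)(2) + (0)(3) = 2
Plane: y = 2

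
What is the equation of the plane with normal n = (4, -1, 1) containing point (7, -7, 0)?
d = n·P = (4)(7) + (-1)(-7) + (1)(0) = 35
Plane: 4x - y + z = 35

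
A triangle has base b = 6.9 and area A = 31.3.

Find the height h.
A = ½bh  →  h = 2A/b
h = 2·31.3/6.9 = 9.072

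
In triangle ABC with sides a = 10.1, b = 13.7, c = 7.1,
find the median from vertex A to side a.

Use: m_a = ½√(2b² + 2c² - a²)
m_a = ½√(2·13.7² + 2·7.1² - 10.1²)
m_a = ½√(375.38 + 100.82 - 102.01) = ½√374.19 = 9.672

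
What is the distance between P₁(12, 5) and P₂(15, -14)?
Using the distance formula: d = sqrt((x₂-x₁)² + (y₂-y₁)²)
dx = 15 - 12 = 3
dy = (-14) - 5 = -19
d = sqrt(3² + (-19)²) = sqrt(9 + 361) = sqrt(370) = 19.24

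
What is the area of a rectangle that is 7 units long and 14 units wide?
Area = length * width
Area = 7 * 14
Area = 98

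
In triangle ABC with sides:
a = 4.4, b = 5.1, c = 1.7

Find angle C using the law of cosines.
cos(C) = (a² + b² - c²)/(2ab)
cos(C) = (4.4² + 5.1² - 1.7²)/(2·4.4·5.1) = 42.48/44.88 = 0.946524
C = arccos(0.946524) = 18.82°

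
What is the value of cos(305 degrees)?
cos(305 degrees) = 0.5736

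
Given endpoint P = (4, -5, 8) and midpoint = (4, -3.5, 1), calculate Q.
Q = (2×4 - 4, 2×(-3.5) - (-5), 2×1 - 8) = (4, -2, -6)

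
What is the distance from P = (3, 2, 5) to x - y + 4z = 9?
d = |1(3) + (-1)(2) + 4(5) - (9)| / √(1² + (-1)² + 4²) = 12/√18 = 2.828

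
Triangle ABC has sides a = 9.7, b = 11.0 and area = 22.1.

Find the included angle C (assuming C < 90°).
Area = ½ab·sin(C)  →  sin(C) = 2·Area/(ab)
sin(C) = 2·22.1/(9.7·11.0) = 0.414246
C = arcsin(0.414246) = 24.47°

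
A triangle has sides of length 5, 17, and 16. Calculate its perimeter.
Perimeter = sum of all sides
Perimeter = 5 + 17 + 16
Perimeter = 38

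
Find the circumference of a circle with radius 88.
Circumference = 2 * pi * r
Circumference = 2 * pi * 88
Circumference = 552.92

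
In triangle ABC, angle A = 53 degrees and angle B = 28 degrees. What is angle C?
Sum of angles in a triangle = 180 degrees
Third angle = 180 - 53 - 28
Third angle = 99 degrees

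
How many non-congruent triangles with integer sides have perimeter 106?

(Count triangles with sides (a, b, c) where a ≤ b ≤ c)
With a ≤ b ≤ c and a + b + c = 106, the triangle inequality a + b > c gives c < 106/2, so c ≤ 52.
Iterate a from 1 to ⌊p/3⌋ = 35; for each a, b ranges from a to ⌊(p−a)/2⌋ with c = p − a − b, keeping only c ≥ b.
Triples: (2, 52, 52), (3, 51, 52), (4, 50, 52), …
Count = 234 triangles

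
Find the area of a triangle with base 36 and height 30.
Area = (1/2) * base * height
Area = (1/2) * 36 * 30
Area = 540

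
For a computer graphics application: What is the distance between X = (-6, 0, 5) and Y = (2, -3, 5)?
d = √[(8)² + (-3)² + (0)²] = √73 = 8.544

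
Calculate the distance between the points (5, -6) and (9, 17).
Using the distance formula: d = sqrt((x₂-x₁)² + (y₂-y₁)²)
dx = 9 - 5 = 4
dy = 17 - (-6) = 23
d = sqrt(4² + 23²) = sqrt(16 + 529) = sqrt(545) = 23.35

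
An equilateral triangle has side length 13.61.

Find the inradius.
For an equilateral triangle, r = s/(2√3) where s is the side.
r = 13.61/(2√3) = 13.61/3.464102 = 3.929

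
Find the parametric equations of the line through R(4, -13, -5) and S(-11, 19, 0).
Direction vector d = S - R = (-15, 32, 5)
x = 4 - 15t, y = -13 + 32t, z = -5 + 5t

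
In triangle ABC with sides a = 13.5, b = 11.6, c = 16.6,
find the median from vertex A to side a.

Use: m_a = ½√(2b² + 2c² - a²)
m_a = ½√(2·11.6² + 2·16.6² - 13.5²)
m_a = ½√(269.12 + 551.12 - 182.25) = ½√637.99 = 12.63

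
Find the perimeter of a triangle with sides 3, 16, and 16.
Perimeter = sum of all sides
Perimeter = 3 + 16 + 16
Perimeter = 35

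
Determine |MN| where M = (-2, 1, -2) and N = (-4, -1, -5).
d = √[(-2)² + (-2)² + (-3)²] = √17 = 4.123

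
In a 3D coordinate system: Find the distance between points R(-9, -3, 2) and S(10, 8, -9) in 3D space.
d = √[(19)² + (11)² + (-11)²] = √603 = 24.56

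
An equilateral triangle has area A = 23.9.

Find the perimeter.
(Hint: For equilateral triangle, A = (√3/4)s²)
A = (√3/4)s²  →  s² = 4A/√3 = 4·23.9/√3 = 55.1947
s = 7.42931
Perimeter = 3s = 22.29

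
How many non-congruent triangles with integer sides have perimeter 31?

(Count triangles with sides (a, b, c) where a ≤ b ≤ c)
With a ≤ b ≤ c and a + b + c = 31, the triangle inequality a + b > c gives c < 31/2, so c ≤ 15.
Iterate a from 1 to ⌊p/3⌋ = 10; for each a, b ranges from a to ⌊(p−a)/2⌋ with c = p − a − b, keeping only c ≥ b.
Triples: (1, 15, 15), (2, 14, 15), (3, 13, 15), …
Count = 24 triangles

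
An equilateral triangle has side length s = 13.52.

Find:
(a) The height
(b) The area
(a) Height h = s·√3/2 = 13.52·√3/2 = 11.71
(b) Area = (√3/4)·s² = (√3/4)·13.52² = (√3/4)·182.79 = 79.15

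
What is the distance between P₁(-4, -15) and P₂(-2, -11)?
Using the distance formula: d = sqrt((x₂-x₁)² + (y₂-y₁)²)
dx = (-2) - (-4) = 2
dy = (-11) - (-15) = 4
d = sqrt(2² + 4²) = sqrt(4 + 16) = sqrt(20) = 4.47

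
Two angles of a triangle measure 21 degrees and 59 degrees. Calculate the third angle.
Sum of angles in a triangle = 180 degrees
Third angle = 180 - 21 - 59
Third angle = 100 degrees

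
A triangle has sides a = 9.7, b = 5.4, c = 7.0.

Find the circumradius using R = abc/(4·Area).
s = (a+b+c)/2 = 11.05
Area = √(s(s-a)(s-b)(s-c)) = √(11.05·1.35·5.65·4.05) = 18.4757
R = abc/(4·Area) = (9.7·5.4·7.0)/(4·18.4757) = 366.66/73.9028 = 4.961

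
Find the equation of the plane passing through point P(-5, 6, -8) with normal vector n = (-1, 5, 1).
d = n·P = (-1)(-5) + (5)(6) + (1)(-8) = 27
Plane: -x + 5y + z = 27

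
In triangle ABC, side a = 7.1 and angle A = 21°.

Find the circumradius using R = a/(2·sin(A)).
R = a/(2·sin(A)) = 7.1/(2·sin(21°))
R = 7.1/(2·0.358368) = 7.1/0.716736 = 9.906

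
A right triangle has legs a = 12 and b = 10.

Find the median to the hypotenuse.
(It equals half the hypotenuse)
Hypotenuse c = √(12² + 10²) = √244 = 15.6205
Median to hypotenuse = c/2 = 7.81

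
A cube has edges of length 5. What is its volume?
Volume = s³
Volume = 5³
Volume = 125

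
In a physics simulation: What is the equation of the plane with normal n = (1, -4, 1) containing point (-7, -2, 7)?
d = n·P = (1)(-7) + (-4)(-2) + (1)(7) = 8
Plane: x - 4y + z = 8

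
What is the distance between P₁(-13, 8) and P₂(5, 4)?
Using the distance formula: d = sqrt((x₂-x₁)² + (y₂-y₁)²)
dx = 5 - (-13) = 18
dy = 4 - 8 = -4
d = sqrt(18² + (-4)²) = sqrt(324 + 16) = sqrt(340) = 18.44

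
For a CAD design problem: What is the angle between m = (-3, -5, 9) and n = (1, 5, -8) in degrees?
m·n = -100, |m|² = 115, |n|² = 90
cos θ = -100/√10350 ≈ -0.9829
θ ≈ 169.4°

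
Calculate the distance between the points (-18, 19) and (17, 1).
Using the distance formula: d = sqrt((x₂-x₁)² + (y₂-y₁)²)
dx = 17 - (-18) = 35
dy = 1 - 19 = -18
d = sqrt(35² + (-18)²) = sqrt(1225 + 324) = sqrt(1549) = 39.36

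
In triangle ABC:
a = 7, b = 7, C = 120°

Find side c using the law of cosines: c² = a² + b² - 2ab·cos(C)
c² = 7² + 7² - 2·7·7·cos(120°)
c² = 49 + 49 - 98·-0.5000 = 147
c = √147 = 12.12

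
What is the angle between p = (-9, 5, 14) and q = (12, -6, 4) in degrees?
p·q = -82, |p|² = 302, |q|² = 196
cos θ = -82/√59192 ≈ -0.337
θ ≈ 109.7°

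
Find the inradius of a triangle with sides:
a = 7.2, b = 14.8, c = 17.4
s = (a+b+c)/2 = (7.2+14.8+17.4)/2 = 19.7
Area = √(s(s-a)(s-b)(s-c)) = √(19.7·12.5·4.9·2.3) = 52.6805
r = Area/s = 52.6805/19.7 = 2.674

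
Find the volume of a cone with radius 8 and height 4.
Volume = (1/3) * pi * r² * h
Volume = (1/3) * pi * 8² * 4
Volume = (1/3) * pi * 64 * 4
Volume = (1/3) * pi * 256
Volume = 268.08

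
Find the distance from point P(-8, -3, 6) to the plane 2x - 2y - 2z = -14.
d = |2(-8) + (-2)(-3) + (-2)(6) - (-14)| / √(2² + (-2)² + (-2)²) = 8/√12 = 2.309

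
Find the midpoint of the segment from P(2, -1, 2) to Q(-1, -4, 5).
Midpoint = ((2-1)/2, (-1-4)/2, (2+5)/2) = (0.5, -2.5, 3.5)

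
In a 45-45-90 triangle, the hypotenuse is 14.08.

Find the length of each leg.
In a 45-45-90 triangle, hypotenuse = leg·√2  →  leg = hypotenuse/√2
leg = 14.08/√2 = 9.956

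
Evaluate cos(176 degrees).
cos(176 degrees) = -0.9976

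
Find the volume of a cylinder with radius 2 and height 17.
Volume = pi * r² * h
Volume = pi * 2² * 17
Volume = pi * 4 * 17
Volume = pi * 68
Volume = 213.63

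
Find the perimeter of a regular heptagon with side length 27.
Perimeter = number of sides * side length
Perimeter = 7 * 27
Perimeter = 189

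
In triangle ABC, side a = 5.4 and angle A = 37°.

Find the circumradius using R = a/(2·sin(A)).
R = a/(2·sin(A)) = 5.4/(2·sin(37°))
R = 5.4/(2·0.601815) = 5.4/1.203630 = 4.486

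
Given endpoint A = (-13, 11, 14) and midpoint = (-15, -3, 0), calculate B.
B = (2×(-15) - (-13), 2×(-3) - 11, 2×0 - 14) = (-17, -17, -14)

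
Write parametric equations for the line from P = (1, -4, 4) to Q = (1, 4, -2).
Direction vector d = Q - P = (0, 8, -6)
x = 1, y = -4 + 8t, z = 4 - 6t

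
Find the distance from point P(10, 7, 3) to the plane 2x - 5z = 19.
d = |2(10) + 0(7) + (-5)(3) - (19)| / √(2² + 0² + (-5)²) = 14/√29 = 2.6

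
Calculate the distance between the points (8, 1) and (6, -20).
Using the distance formula: d = sqrt((x₂-x₁)² + (y₂-y₁)²)
dx = 6 - 8 = -2
dy = (-20) - 1 = -21
d = sqrt((-2)² + (-21)²) = sqrt(4 + 441) = sqrt(445) = 21.10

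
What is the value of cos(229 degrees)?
cos(229 degrees) = -0.6561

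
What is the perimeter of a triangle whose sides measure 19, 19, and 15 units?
Perimeter = sum of all sides
Perimeter = 19 + 19 + 15
Perimeter = 53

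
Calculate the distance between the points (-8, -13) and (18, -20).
Using the distance formula: d = sqrt((x₂-x₁)² + (y₂-y₁)²)
dx = 18 - (-8) = 26
dy = (-20) - (-13) = -7
d = sqrt(26² + (-7)²) = sqrt(676 + 49) = sqrt(725) = 26.93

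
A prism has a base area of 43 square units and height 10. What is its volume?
Volume = base area * height
Volume = 43 * 10
Volume = 430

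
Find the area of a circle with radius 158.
Area = pi * r²
Area = pi * 158²
Area = pi * 24964
Area = 78426.72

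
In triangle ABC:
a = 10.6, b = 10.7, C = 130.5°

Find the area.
Using A = ½ab·sin(C):
A = ½·10.6·10.7·sin(130.5°) = ½·113.42·0.760406 = 43.12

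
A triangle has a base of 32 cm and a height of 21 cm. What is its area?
Area = (1/2) * base * height
Area = (1/2) * 32 * 21
Area = 336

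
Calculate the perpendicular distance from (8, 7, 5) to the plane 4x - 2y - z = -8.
d = |4(8) + (-2)(7) + (-1)(5) - (-8)| / √(4² + (-2)² + (-1)²) = 21/√21 = 4.583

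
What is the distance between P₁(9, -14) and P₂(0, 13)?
Using the distance formula: d = sqrt((x₂-x₁)² + (y₂-y₁)²)
dx = 0 - 9 = -9
dy = 13 - (-14) = 27
d = sqrt((-9)² + 27²) = sqrt(81 + 729) = sqrt(810) = 28.46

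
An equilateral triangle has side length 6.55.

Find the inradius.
For an equilateral triangle, r = s/(2√3) where s is the side.
r = 6.55/(2√3) = 6.55/3.464102 = 1.891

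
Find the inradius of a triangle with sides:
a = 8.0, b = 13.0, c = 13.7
s = (a+b+c)/2 = (8.0+13.0+13.7)/2 = 17.35
Area = √(s(s-a)(s-b)(s-c)) = √(17.35·9.35·4.35·3.65) = 50.7512
r = Area/s = 50.7512/17.35 = 2.925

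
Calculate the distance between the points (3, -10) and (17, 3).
Using the distance formula: d = sqrt((x₂-x₁)² + (y₂-y₁)²)
dx = 17 - 3 = 14
dy = 3 - (-10) = 13
d = sqrt(14² + 13²) = sqrt(196 + 169) = sqrt(365) = 19.10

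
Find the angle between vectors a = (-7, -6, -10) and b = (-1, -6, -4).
a·b = 83, |a|² = 185, |b|² = 53
cos θ = 83/√9805 ≈ 0.8382
θ ≈ 33.05°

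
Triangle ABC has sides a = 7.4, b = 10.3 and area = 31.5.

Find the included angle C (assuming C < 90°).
Area = ½ab·sin(C)  →  sin(C) = 2·Area/(ab)
sin(C) = 2·31.5/(7.4·10.3) = 0.826555
C = arcsin(0.826555) = 55.75°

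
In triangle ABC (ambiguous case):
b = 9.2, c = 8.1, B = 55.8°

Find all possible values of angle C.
sin(C)/c = sin(B)/b  →  sin(C) = c·sin(B)/b = 8.1·sin(55.8°)/9.2 = 0.728191
C₁ = arcsin(0.728191) = 46.73°,  C₂ = 180° - C₁ = 133.27°
Check C₂: A = 180° - 55.8° - 133.27° = -9.07° ≤ 0, rejected
C = 46.73° (one solution)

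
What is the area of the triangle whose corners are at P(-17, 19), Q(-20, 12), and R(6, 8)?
Using the coordinate formula: Area = (1/2)|x₁(y₂-y₃) + x₂(y₃-y₁) + x₃(y₁-y₂)|
Area = (1/2)|(-17)(12-8) + (-20)(8-19) + 6(19-12)|
Area = (1/2)|(-17)*4 + (-20)*(-11) + 6*7|
Area = (1/2)|(-68) + 220 + 42|
Area = (1/2)*194 = 97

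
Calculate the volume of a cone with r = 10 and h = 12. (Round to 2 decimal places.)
Volume = (1/3) * pi * r² * h
Volume = (1/3) * pi * 10² * 12
Volume = (1/3) * pi * 100 * 12
Volume = (1/3) * pi * 1200
Volume = 1256.64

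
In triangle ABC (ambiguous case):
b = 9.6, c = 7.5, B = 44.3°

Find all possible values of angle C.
sin(C)/c = sin(B)/b  →  sin(C) = c·sin(B)/b = 7.5·sin(44.3°)/9.6 = 0.545637
C₁ = arcsin(0.545637) = 33.07°,  C₂ = 180° - C₁ = 146.93°
Check C₂: A = 180° - 44.3° - 146.93° = -11.23° ≤ 0, rejected
C = 33.07° (one solution)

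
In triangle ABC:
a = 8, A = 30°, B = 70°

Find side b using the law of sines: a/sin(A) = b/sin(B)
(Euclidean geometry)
b = a·sin(B)/sin(A) = 8·sin(70°)/sin(30°)
b = 8·0.939693/0.500000 = 15.04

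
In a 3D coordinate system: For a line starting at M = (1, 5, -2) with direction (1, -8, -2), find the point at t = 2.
P(2) = (1 + 1(2), 5 + (-8)(2), -2 + (-2)(2)) = (3, -11, -6)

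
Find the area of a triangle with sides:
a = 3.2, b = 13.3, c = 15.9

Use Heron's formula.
s = (a+b+c)/2 = (3.2+13.3+15.9)/2 = 16.2
A = √(s(s-a)(s-b)(s-c)) = √(16.2·13·2.9·0.3)
A = √183.222 = 13.54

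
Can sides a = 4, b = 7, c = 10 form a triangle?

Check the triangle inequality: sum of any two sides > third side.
Yes, triangle inequality satisfied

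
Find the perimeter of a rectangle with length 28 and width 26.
Perimeter = 2 * (length + width)
Perimeter = 2 * (28 + 26)
Perimeter = 2 * 54
Perimeter = 108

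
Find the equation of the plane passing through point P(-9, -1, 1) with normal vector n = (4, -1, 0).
d = n·P = (4)(-9) + (-1)(-1) + (0)(1) = -35
Plane: 4x - y = -35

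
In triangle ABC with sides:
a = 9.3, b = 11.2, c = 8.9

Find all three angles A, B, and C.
By the law of cosines:
cos(A) = (b² + c² - a²)/(2bc) = 0.592697  →  A = 53.65°
cos(B) = (a² + c² - b²)/(2ac) = 0.243204  →  B = 75.92°
cos(C) = (a² + b² - c²)/(2ab) = 0.637097  →  C = 50.42°
Check: A + B + C = 180.0° ✓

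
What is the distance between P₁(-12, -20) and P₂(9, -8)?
Using the distance formula: d = sqrt((x₂-x₁)² + (y₂-y₁)²)
dx = 9 - (-12) = 21
dy = (-8) - (-20) = 12
d = sqrt(21² + 12²) = sqrt(441 + 144) = sqrt(585) = 24.19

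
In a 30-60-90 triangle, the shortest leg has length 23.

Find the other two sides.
Long leg = 23√3 = 39.84, Hypotenuse = 46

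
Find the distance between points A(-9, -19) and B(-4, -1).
Using the distance formula: d = sqrt((x₂-x₁)² + (y₂-y₁)²)
dx = (-4) - (-9) = 5
dy = (-1) - (-19) = 18
d = sqrt(5² + 18²) = sqrt(25 + 324) = sqrt(349) = 18.68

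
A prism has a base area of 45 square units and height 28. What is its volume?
Volume = base area * height
Volume = 45 * 28
Volume = 1260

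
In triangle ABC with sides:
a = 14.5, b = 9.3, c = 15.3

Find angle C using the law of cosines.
cos(C) = (a² + b² - c²)/(2ab)
cos(C) = (14.5² + 9.3² - 15.3²)/(2·14.5·9.3) = 62.65/269.7 = 0.232295
C = arccos(0.232295) = 76.57°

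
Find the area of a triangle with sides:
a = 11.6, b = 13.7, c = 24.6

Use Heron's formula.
s = (a+b+c)/2 = (11.6+13.7+24.6)/2 = 24.95
A = √(s(s-a)(s-b)(s-c)) = √(24.95·13.35·11.25·0.35)
A = √1311.51 = 36.21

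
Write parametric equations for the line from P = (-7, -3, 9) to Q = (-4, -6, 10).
Direction vector d = Q - P = (3, -3, 1)
x = -7 + 3t, y = -3 - 3t, z = 9 + t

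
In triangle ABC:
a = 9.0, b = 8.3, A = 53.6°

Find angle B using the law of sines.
sin(B)/b = sin(A)/a
sin(B) = b·sin(A)/a = 8.3·sin(53.6°)/9.0 = 0.742291
B = arcsin(0.742291) = 47.93°  (b ≤ a, so B ≤ A and the acute solution is unique)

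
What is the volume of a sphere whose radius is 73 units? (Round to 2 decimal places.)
Volume = (4/3) * pi * r³
Volume = (4/3) * pi * 73³
Volume = (4/3) * pi * 389017
Volume = 1629510.60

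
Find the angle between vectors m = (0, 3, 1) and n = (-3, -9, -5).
m·n = -32, |m|² = 10, |n|² = 115
cos θ = -32/√1150 ≈ -0.9436
θ ≈ 160.7°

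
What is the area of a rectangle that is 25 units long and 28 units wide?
Area = length * width
Area = 25 * 28
Area = 700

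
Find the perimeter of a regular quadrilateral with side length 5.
Perimeter = number of sides * side length
Perimeter = 4 * 5
Perimeter = 20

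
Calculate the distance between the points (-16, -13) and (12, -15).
Using the distance formula: d = sqrt((x₂-x₁)² + (y₂-y₁)²)
dx = 12 - (-16) = 28
dy = (-15) - (-13) = -2
d = sqrt(28² + (-2)²) = sqrt(784 + 4) = sqrt(788) = 28.07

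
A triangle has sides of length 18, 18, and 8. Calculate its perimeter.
Perimeter = sum of all sides
Perimeter = 18 + 18 + 8
Perimeter = 44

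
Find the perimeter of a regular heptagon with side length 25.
Perimeter = number of sides * side length
Perimeter = 7 * 25
Perimeter = 175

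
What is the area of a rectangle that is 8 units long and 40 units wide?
Area = length * width
Area = 8 * 40
Area = 320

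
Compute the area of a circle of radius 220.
Area = pi * r²
Area = pi * 220²
Area = pi * 48400
Area = 152053.08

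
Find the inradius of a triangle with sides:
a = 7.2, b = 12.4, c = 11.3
s = (a+b+c)/2 = (7.2+12.4+11.3)/2 = 15.45
Area = √(s(s-a)(s-b)(s-c)) = √(15.45·8.25·3.05·4.15) = 40.1666
r = Area/s = 40.1666/15.45 = 2.6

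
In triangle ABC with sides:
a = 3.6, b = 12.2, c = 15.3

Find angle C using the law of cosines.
cos(C) = (a² + b² - c²)/(2ab)
cos(C) = (3.6² + 12.2² - 15.3²)/(2·3.6·12.2) = -72.29/87.84 = -0.822974
C = arccos(-0.822974) = 145.4°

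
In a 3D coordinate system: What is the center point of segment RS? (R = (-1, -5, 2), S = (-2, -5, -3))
Midpoint = ((-1-2)/2, (-5-5)/2, (2-3)/2) = (-1.5, -5, -0.5)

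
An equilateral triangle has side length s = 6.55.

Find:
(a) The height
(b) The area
(a) Height h = s·√3/2 = 6.55·√3/2 = 5.672
(b) Area = (√3/4)·s² = (√3/4)·6.55² = (√3/4)·42.9025 = 18.58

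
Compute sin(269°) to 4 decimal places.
sin(269 degrees) = -0.9998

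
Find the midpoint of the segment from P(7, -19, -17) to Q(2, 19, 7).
Midpoint = ((7+2)/2, (-19+19)/2, (-17+7)/2) = (4.5, 0, -5)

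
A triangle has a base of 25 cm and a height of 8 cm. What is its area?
Area = (1/2) * base * height
Area = (1/2) * 25 * 8
Area = 100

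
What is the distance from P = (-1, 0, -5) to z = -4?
d = |0(-1) + 0(0) + 1(-5) - (-4)| / √(0² + 0² + 1²) = 1/√1 = 1.0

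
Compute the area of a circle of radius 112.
Area = pi * r²
Area = pi * 112²
Area = pi * 12544
Area = 39408.14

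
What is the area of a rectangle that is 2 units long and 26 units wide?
Area = length * width
Area = 2 * 26
Area = 52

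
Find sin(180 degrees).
sin(180 degrees) = 0.0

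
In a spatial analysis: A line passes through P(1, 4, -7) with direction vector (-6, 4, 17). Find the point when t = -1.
P(-1) = (1 + (-6)(-1), 4 + 4(-1), -7 + 17(-1)) = (7, 0, -24)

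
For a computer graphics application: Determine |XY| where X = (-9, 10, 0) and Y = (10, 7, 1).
d = √[(19)² + (-3)² + (1)²] = √371 = 19.26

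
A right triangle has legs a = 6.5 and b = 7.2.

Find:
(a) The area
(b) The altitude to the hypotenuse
(a) Area = ½ab = ½·6.5·7.2 = 23.4
(b) Hypotenuse c = √(6.5² + 7.2²) = √94.09 = 9.7
    Area = ½·c·h_c  →  h_c = 2·Area/c = 2·23.4/9.7 = 4.825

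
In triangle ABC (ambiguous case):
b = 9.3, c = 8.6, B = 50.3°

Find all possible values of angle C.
sin(C)/c = sin(B)/b  →  sin(C) = c·sin(B)/b = 8.6·sin(50.3°)/9.3 = 0.711488
C₁ = arcsin(0.711488) = 45.36°,  C₂ = 180° - C₁ = 134.64°
Check C₂: A = 180° - 50.3° - 134.64° = -4.94° ≤ 0, rejected
C = 45.36° (one solution)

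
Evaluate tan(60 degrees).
tan(60 degrees) = sqrt(3)
Decimal approximation: 1.7321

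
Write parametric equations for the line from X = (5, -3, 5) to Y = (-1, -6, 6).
Direction vector d = Y - X = (-6, -3, 1)
x = 5 - 6t, y = -3 - 3t, z = 5 + t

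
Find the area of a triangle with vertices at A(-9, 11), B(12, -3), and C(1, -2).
Using the coordinate formula: Area = (1/2)|x₁(y₂-y₃) + x₂(y₃-y₁) + x₃(y₁-y₂)|
Area = (1/2)|(-9)((-3)-(-2)) + 12((-2)-11) + 1(11-(-3))|
Area = (1/2)|(-9)*(-1) + 12*(-13) + 1*14|
Area = (1/2)|9 + (-156) + 14|
Area = (1/2)*133 = 66.50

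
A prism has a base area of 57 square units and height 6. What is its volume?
Volume = base area * height
Volume = 57 * 6
Volume = 342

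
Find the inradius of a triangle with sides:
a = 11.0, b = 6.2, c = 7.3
s = (a+b+c)/2 = (11.0+6.2+7.3)/2 = 12.25
Area = √(s(s-a)(s-b)(s-c)) = √(12.25·1.25·6.05·4.95) = 21.4143
r = Area/s = 21.4143/12.25 = 1.748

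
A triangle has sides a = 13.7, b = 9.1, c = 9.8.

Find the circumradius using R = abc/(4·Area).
s = (a+b+c)/2 = 16.3
Area = √(s(s-a)(s-b)(s-c)) = √(16.3·2.6·7.2·6.5) = 44.5352
R = abc/(4·Area) = (13.7·9.1·9.8)/(4·44.5352) = 1221.766/178.1408 = 6.858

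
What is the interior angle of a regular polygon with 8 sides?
Interior angle of a regular n-gon = (n-2)*180/n
Interior angle = (8-2)*180/8
Interior angle = 6*180/8
Interior angle = 1080/8
Interior angle = 135 degrees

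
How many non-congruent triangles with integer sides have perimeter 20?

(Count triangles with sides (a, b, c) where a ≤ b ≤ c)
With a ≤ b ≤ c and a + b + c = 20, the triangle inequality a + b > c gives c < 20/2, so c ≤ 9.
Iterate a from 1 to ⌊p/3⌋ = 6; for each a, b ranges from a to ⌊(p−a)/2⌋ with c = p − a − b, keeping only c ≥ b.
Triples: (2, 9, 9), (3, 8, 9), (4, 7, 9), …
Count = 8 triangles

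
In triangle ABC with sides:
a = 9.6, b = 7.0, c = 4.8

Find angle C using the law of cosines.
cos(C) = (a² + b² - c²)/(2ab)
cos(C) = (9.6² + 7.0² - 4.8²)/(2·9.6·7.0) = 118.12/134.4 = 0.878869
C = arccos(0.878869) = 28.49°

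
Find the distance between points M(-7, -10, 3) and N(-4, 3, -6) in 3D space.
d = √[(3)² + (13)² + (-9)²] = √259 = 16.09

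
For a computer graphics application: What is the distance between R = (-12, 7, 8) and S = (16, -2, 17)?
d = √[(28)² + (-9)² + (9)²] = √946 = 30.76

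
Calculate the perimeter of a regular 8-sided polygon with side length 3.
Perimeter = number of sides * side length
Perimeter = 8 * 3
Perimeter = 24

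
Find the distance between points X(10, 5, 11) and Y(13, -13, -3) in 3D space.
d = √[(3)² + (-18)² + (-14)²] = √529 = 23.0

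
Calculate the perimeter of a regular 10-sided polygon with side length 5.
Perimeter = number of sides * side length
Perimeter = 10 * 5
Perimeter = 50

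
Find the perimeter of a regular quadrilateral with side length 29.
Perimeter = number of sides * side length
Perimeter = 4 * 29
Perimeter = 116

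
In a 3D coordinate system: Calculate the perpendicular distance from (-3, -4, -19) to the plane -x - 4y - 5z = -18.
d = |(-1)(-3) + (-4)(-4) + (-5)(-19) - (-18)| / √((-1)² + (-4)² + (-5)²) = 132/√42 = 20.37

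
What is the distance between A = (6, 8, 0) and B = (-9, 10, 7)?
d = √[(-15)² + (2)² + (7)²] = √278 = 16.67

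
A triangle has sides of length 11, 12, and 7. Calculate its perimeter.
Perimeter = sum of all sides
Perimeter = 11 + 12 + 7
Perimeter = 30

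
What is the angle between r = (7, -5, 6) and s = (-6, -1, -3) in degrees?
r·s = -55, |r|² = 110, |s|² = 46
cos θ = -55/√5060 ≈ -0.7732
θ ≈ 140.6°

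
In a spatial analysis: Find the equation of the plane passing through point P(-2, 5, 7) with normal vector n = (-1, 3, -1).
d = n·P = (-1)(-2) + (3)(5) + (-1)(7) = 10
Plane: -x + 3y - z = 10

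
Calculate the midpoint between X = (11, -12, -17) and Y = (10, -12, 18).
Midpoint = ((11+10)/2, (-12-12)/2, (-17+18)/2) = (10.5, -12, 0.5)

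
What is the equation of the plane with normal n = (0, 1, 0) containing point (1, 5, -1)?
d = n·P = (0)(1) + (1)(5) + (0)(-1) = 5
Plane: y = 5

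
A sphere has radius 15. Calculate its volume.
Volume = (4/3) * pi * r³
Volume = (4/3) * pi * 15³
Volume = (4/3) * pi * 3375
Volume = 14137.17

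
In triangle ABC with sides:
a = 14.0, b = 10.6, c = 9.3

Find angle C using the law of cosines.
cos(C) = (a² + b² - c²)/(2ab)
cos(C) = (14.0² + 10.6² - 9.3²)/(2·14.0·10.6) = 221.87/296.8 = 0.747540
C = arccos(0.747540) = 41.62°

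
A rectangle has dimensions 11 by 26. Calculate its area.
Area = length * width
Area = 11 * 26
Area = 286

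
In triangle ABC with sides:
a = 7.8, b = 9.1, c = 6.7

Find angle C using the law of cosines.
cos(C) = (a² + b² - c²)/(2ab)
cos(C) = (7.8² + 9.1² - 6.7²)/(2·7.8·9.1) = 98.76/141.96 = 0.695689
C = arccos(0.695689) = 45.92°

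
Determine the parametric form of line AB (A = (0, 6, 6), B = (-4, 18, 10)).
Direction vector d = B - A = (-4, 12, 4)
x = 0 - 4t, y = 6 + 12t, z = 6 + 4t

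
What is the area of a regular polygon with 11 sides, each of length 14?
For a regular 11-gon with side length s = 14:
Apothem a = s / (2*tan(pi/11)) = 14 / (2*tan(pi/11)) ≈ 23.83981
Perimeter P = 11 * 14 = 154
Area = (1/2) * P * a = (1/2) * 154 * 23.83981 = 1835.67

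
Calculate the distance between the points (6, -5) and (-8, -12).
Using the distance formula: d = sqrt((x₂-x₁)² + (y₂-y₁)²)
dx = (-8) - 6 = -14
dy = (-12) - (-5) = -7
d = sqrt((-14)² + (-7)²) = sqrt(196 + 49) = sqrt(245) = 15.65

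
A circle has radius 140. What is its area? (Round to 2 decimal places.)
Area = pi * r²
Area = pi * 140²
Area = pi * 19600
Area = 61575.22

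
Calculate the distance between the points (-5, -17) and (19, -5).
Using the distance formula: d = sqrt((x₂-x₁)² + (y₂-y₁)²)
dx = 19 - (-5) = 24
dy = (-5) - (-17) = 12
d = sqrt(24² + 12²) = sqrt(576 + 144) = sqrt(720) = 26.83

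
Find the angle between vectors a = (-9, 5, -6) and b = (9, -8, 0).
a·b = -121, |a|² = 142, |b|² = 145
cos θ = -121/√20590 ≈ -0.8433
θ ≈ 147.5°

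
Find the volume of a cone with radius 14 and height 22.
Volume = (1/3) * pi * r² * h
Volume = (1/3) * pi * 14² * 22
Volume = (1/3) * pi * 196 * 22
Volume = (1/3) * pi * 4312
Volume = 4515.52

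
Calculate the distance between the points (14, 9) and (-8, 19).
Using the distance formula: d = sqrt((x₂-x₁)² + (y₂-y₁)²)
dx = (-8) - 14 = -22
dy = 19 - 9 = 10
d = sqrt((-22)² + 10²) = sqrt(484 + 100) = sqrt(584) = 24.17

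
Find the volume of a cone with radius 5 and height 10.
Volume = (1/3) * pi * r² * h
Volume = (1/3) * pi * 5² * 10
Volume = (1/3) * pi * 25 * 10
Volume = (1/3) * pi * 250
Volume = 261.80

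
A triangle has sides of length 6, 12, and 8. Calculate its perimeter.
Perimeter = sum of all sides
Perimeter = 6 + 12 + 8
Perimeter = 26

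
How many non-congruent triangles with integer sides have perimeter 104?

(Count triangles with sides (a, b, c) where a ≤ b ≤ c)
With a ≤ b ≤ c and a + b + c = 104, the triangle inequality a + b > c gives c < 104/2, so c ≤ 51.
Iterate a from 1 to ⌊p/3⌋ = 34; for each a, b ranges from a to ⌊(p−a)/2⌋ with c = p − a − b, keeping only c ≥ b.
Triples: (2, 51, 51), (3, 50, 51), (4, 49, 51), …
Count = 225 triangles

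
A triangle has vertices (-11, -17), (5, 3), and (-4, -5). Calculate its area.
Using the coordinate formula: Area = (1/2)|x₁(y₂-y₃) + x₂(y₃-y₁) + x₃(y₁-y₂)|
Area = (1/2)|(-11)(3-(-5)) + 5((-5)-(-17)) + (-4)((-17)-3)|
Area = (1/2)|(-11)*8 + 5*12 + (-4)*(-20)|
Area = (1/2)|(-88) + 60 + 80|
Area = (1/2)*52 = 26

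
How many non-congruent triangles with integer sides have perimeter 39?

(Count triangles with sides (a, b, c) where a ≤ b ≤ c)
With a ≤ b ≤ c and a + b + c = 39, the triangle inequality a + b > c gives c < 39/2, so c ≤ 19.
Iterate a from 1 to ⌊p/3⌋ = 13; for each a, b ranges from a to ⌊(p−a)/2⌋ with c = p − a − b, keeping only c ≥ b.
Triples: (1, 19, 19), (2, 18, 19), (3, 17, 19), …
Count = 37 triangles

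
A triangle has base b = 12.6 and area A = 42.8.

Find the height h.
A = ½bh  →  h = 2A/b
h = 2·42.8/12.6 = 6.794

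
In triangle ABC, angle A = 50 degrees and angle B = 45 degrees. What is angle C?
Sum of angles in a triangle = 180 degrees
Third angle = 180 - 50 - 45
Third angle = 85 degrees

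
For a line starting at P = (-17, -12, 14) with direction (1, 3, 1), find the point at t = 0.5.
P(0.5) = (-17 + 1(0.5), -12 + 3(0.5), 14 + 1(0.5)) = (-16.5, -10.5, 14.5)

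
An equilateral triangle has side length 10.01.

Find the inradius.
For an equilateral triangle, r = s/(2√3) where s is the side.
r = 10.01/(2√3) = 10.01/3.464102 = 2.89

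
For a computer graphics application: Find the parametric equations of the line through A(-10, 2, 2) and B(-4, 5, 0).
Direction vector d = B - A = (6, 3, -2)
x = -10 + 6t, y = 2 + 3t, z = 2 - 2t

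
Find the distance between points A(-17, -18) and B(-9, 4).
Using the distance formula: d = sqrt((x₂-x₁)² + (y₂-y₁)²)
dx = (-9) - (-17) = 8
dy = 4 - (-18) = 22
d = sqrt(8² + 22²) = sqrt(64 + 484) = sqrt(548) = 23.41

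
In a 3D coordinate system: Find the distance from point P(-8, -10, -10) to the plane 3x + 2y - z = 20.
d = |3(-8) + 2(-10) + (-1)(-10) - (20)| / √(3² + 2² + (-1)²) = 54/√14 = 14.43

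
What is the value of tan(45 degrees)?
tan(45 degrees) = 1
Decimal approximation: 1.0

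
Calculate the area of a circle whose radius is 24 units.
Area = pi * r²
Area = pi * 24²
Area = pi * 576
Area = 1809.56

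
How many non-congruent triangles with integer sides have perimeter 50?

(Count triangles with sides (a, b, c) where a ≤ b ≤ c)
With a ≤ b ≤ c and a + b + c = 50, the triangle inequality a + b > c gives c < 50/2, so c ≤ 24.
Iterate a from 1 to ⌊p/3⌋ = 16; for each a, b ranges from a to ⌊(p−a)/2⌋ with c = p − a − b, keeping only c ≥ b.
Triples: (2, 24, 24), (3, 23, 24), (4, 22, 24), …
Count = 52 triangles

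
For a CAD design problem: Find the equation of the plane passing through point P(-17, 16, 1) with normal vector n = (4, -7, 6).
d = n·P = (4)(-17) + (-7)(16) + (6)(1) = -174
Plane: 4x - 7y + 6z = -174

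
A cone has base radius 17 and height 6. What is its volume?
Volume = (1/3) * pi * r² * h
Volume = (1/3) * pi * 17² * 6
Volume = (1/3) * pi * 289 * 6
Volume = (1/3) * pi * 1734
Volume = 1815.84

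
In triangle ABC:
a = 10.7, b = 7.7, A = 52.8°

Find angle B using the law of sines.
sin(B)/b = sin(A)/a
sin(B) = b·sin(A)/a = 7.7·sin(52.8°)/10.7 = 0.573204
B = arcsin(0.573204) = 34.97°  (b ≤ a, so B ≤ A and the acute solution is unique)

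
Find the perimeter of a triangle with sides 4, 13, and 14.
Perimeter = sum of all sides
Perimeter = 4 + 13 + 14
Perimeter = 31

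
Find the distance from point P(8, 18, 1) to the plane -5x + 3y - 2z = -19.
d = |(-5)(8) + 3(18) + (-2)(1) - (-19)| / √((-5)² + 3² + (-2)²) = 31/√38 = 5.029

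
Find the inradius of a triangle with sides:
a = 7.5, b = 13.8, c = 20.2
s = (a+b+c)/2 = (7.5+13.8+20.2)/2 = 20.75
Area = √(s(s-a)(s-b)(s-c)) = √(20.75·13.25·6.95·0.55) = 32.4183
r = Area/s = 32.4183/20.75 = 1.562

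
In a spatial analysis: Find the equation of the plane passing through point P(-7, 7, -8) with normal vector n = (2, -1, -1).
d = n·P = (2)(-7) + (-1)(7) + (-1)(-8) = -13
Plane: 2x - y - z = -13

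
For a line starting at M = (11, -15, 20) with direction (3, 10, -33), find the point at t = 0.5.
P(0.5) = (11 + 3(0.5), -15 + 10(0.5), 20 + (-33)(0.5)) = (12.5, -10, 3.5)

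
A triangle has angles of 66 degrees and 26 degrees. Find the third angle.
Sum of angles in a triangle = 180 degrees
Third angle = 180 - 66 - 26
Third angle = 88 degrees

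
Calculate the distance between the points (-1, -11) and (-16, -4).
Using the distance formula: d = sqrt((x₂-x₁)² + (y₂-y₁)²)
dx = (-16) - (-1) = -15
dy = (-4) - (-11) = 7
d = sqrt((-15)² + 7²) = sqrt(225 + 49) = sqrt(274) = 16.55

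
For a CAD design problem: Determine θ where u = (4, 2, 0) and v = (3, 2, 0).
u·v = 16, |u|² = 20, |v|² = 13
cos θ = 16/√260 ≈ 0.9923
θ ≈ 7.125°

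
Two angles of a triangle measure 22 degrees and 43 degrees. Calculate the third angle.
Sum of angles in a triangle = 180 degrees
Third angle = 180 - 22 - 43
Third angle = 115 degrees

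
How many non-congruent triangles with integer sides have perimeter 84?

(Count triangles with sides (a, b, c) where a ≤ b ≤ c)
With a ≤ b ≤ c and a + b + c = 84, the triangle inequality a + b > c gives c < 84/2, so c ≤ 41.
Iterate a from 1 to ⌊p/3⌋ = 28; for each a, b ranges from a to ⌊(p−a)/2⌋ with c = p − a − b, keeping only c ≥ b.
Triples: (2, 41, 41), (3, 40, 41), (4, 39, 41), …
Count = 147 triangles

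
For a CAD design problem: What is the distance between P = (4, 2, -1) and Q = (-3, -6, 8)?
d = √[(-7)² + (-8)² + (9)²] = √194 = 13.93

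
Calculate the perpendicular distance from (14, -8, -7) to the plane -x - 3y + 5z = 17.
d = |(-1)(14) + (-3)(-8) + 5(-7) - (17)| / √((-1)² + (-3)² + 5²) = 42/√35 = 7.099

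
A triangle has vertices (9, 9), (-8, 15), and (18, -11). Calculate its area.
Using the coordinate formula: Area = (1/2)|x₁(y₂-y₃) + x₂(y₃-y₁) + x₃(y₁-y₂)|
Area = (1/2)|9(15-(-11)) + (-8)((-11)-9) + 18(9-15)|
Area = (1/2)|9*26 + (-8)*(-20) + 18*(-6)|
Area = (1/2)|234 + 160 + (-108)|
Area = (1/2)*286 = 143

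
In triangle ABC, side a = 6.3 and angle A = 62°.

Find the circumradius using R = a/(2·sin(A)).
R = a/(2·sin(A)) = 6.3/(2·sin(62°))
R = 6.3/(2·0.882948) = 6.3/1.765895 = 3.568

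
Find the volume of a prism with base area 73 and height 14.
Volume = base area * height
Volume = 73 * 14
Volume = 1022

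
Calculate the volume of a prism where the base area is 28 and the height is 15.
Volume = base area * height
Volume = 28 * 15
Volume = 420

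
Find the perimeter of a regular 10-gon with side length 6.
Perimeter = number of sides * side length
Perimeter = 10 * 6
Perimeter = 60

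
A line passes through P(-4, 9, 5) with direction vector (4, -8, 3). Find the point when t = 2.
P(2) = (-4 + 4(2), 9 + (-8)(2), 5 + 3(2)) = (4, -7, 11)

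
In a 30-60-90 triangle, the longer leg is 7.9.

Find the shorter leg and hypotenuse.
In a 30-60-90 triangle, sides are in ratio 1 : √3 : 2.
Long leg = short leg·√3  →  short leg = 7.9/√3 = 4.561
Hypotenuse = 2·(short leg) = 2·7.9/√3 = 9.122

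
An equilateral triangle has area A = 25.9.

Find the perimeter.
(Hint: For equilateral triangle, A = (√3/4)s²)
A = (√3/4)s²  →  s² = 4A/√3 = 4·25.9/√3 = 59.8135
s = 7.73392
Perimeter = 3s = 23.2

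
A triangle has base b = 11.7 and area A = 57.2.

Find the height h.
A = ½bh  →  h = 2A/b
h = 2·57.2/11.7 = 9.778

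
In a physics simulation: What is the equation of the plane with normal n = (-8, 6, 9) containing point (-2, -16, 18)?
d = n·P = (-8)(-2) + (6)(-16) + (9)(18) = 82
Plane: -8x + 6y + 9z = 82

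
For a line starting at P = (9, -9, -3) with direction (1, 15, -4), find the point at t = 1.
P(1) = (9 + 1(1), -9 + 15(1), -3 + (-4)(1)) = (10, 6, -7)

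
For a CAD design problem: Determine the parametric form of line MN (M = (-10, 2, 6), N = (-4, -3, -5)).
Direction vector d = N - M = (6, -5, -11)
x = -10 + 6t, y = 2 - 5t, z = 6 - 11t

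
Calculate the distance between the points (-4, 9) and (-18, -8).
Using the distance formula: d = sqrt((x₂-x₁)² + (y₂-y₁)²)
dx = (-18) - (-4) = -14
dy = (-8) - 9 = -17
d = sqrt((-14)² + (-17)²) = sqrt(196 + 289) = sqrt(485) = 22.02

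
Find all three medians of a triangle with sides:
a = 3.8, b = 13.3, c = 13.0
Using m_x = ½√(2y² + 2z² - x²):
m_a = ½√(2·13.3² + 2·13.0² - 3.8²) = ½√677.34 = 13.01
m_b = ½√(2·3.8² + 2·13.0² - 13.3²) = ½√189.99 = 6.892
m_c = ½√(2·3.8² + 2·13.3² - 13.0²) = ½√213.66 = 7.309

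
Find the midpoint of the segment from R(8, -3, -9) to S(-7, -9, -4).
Midpoint = ((8-7)/2, (-3-9)/2, (-9-4)/2) = (0.5, -6, -6.5)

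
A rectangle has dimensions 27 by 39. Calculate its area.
Area = length * width
Area = 27 * 39
Area = 1053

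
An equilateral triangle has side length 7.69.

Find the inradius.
For an equilateral triangle, r = s/(2√3) where s is the side.
r = 7.69/(2√3) = 7.69/3.464102 = 2.22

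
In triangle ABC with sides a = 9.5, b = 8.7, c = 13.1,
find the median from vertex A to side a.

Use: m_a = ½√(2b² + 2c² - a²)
m_a = ½√(2·8.7² + 2·13.1² - 9.5²)
m_a = ½√(151.38 + 343.22 - 90.25) = ½√404.35 = 10.05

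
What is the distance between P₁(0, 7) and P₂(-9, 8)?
Using the distance formula: d = sqrt((x₂-x₁)² + (y₂-y₁)²)
dx = (-9) - 0 = -9
dy = 8 - 7 = 1
d = sqrt((-9)² + 1²) = sqrt(81 + 1) = sqrt(82) = 9.06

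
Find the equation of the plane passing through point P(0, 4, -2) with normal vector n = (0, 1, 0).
d = n·P = (0)(0) + (1)(4) + (0)(-2) = 4
Plane: y = 4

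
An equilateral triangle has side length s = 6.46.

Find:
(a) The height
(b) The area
(a) Height h = s·√3/2 = 6.46·√3/2 = 5.595
(b) Area = (√3/4)·s² = (√3/4)·6.46² = (√3/4)·41.7316 = 18.07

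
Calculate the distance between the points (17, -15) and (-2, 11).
Using the distance formula: d = sqrt((x₂-x₁)² + (y₂-y₁)²)
dx = (-2) - 17 = -19
dy = 11 - (-15) = 26
d = sqrt((-19)² + 26²) = sqrt(361 + 676) = sqrt(1037) = 32.20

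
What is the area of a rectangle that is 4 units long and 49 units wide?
Area = length * width
Area = 4 * 49
Area = 196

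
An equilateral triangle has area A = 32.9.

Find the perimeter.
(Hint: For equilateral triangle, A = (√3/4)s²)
A = (√3/4)s²  →  s² = 4A/√3 = 4·32.9/√3 = 75.9793
s = 8.71661
Perimeter = 3s = 26.15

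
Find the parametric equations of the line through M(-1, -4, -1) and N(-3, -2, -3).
Direction vector d = N - M = (-2, 2, -2)
x = -1 - 2t, y = -4 + 2t, z = -1 - 2t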